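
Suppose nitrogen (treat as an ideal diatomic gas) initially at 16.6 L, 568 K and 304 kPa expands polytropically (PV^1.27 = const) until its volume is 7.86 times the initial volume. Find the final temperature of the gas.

Polytropic n=1.27: T₂ = T₁(V₁/V₂)^(n−1) = 568×(0.127)^0.27 = 326 K; P₂ = P₁(V₁/V₂)^n = 22.2 kPa.

326 K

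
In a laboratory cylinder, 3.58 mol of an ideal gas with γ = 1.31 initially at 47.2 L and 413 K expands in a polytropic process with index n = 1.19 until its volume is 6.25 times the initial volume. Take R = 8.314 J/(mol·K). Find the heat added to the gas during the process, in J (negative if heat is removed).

7360 J

P₁ = nRT₁/V₁ = 3.58×8.314×413/47.2 = 260 kPa.
Polytropic n=1.19: T₂ = T₁(V₁/V₂)^(n−1) = 413×(0.160)^0.19 = 292 K; P₂ = P₁(V₁/V₂)^n = 29.4 kPa.
W = (P₁V₁−P₂V₂)/(n−1) = (260×47.2−29.4×295)/0.19 = 19000 J.
ΔU = nCvΔT = 3.58×26.8×(292−413) = -11700 J.
Q = ΔU + W = 7360 J.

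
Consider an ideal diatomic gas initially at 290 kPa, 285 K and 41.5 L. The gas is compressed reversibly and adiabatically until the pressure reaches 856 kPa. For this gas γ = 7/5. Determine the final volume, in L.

Adiabatic: T₂/T₁ = (P₂/P₁)^((γ−1)/γ) ⇒ T₂ = 285×(2.95)^0.286 = 388 K; V₂ = 19.2 L.

19.2 L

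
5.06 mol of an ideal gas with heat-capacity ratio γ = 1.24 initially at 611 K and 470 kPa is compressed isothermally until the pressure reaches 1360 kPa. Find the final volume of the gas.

V₁ = nRT₁/P₁ = 5.06×8.314×611/470 = 54.7 L.
Isothermal: T stays 611 K; PV = const ⇒ V₂ = 18.9 L, P₂ = 1360 kPa.

18.9 L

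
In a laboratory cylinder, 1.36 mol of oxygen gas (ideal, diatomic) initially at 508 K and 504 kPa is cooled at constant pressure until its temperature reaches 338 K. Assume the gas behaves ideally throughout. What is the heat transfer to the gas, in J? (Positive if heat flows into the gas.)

V₁ = nRT₁/P₁ = 1.36×8.314×508/504 = 11.4 L.
Isobaric: P stays 504 kPa; V/T = const ⇒ T₂ = 338 K, V₂ = 7.58 L.
W = PΔV = 504×(7.58−11.4) kPa·L = -1920 J.
ΔU = nCvΔT = 1.36×20.8×(338−508) = -4810 J.
Q = ΔU + W = nCpΔT = -6730 J.

-6730 J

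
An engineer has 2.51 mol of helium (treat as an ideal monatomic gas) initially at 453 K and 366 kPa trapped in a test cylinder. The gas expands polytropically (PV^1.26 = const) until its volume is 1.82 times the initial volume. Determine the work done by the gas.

V₁ = nRT₁/P₁ = 2.51×8.314×453/366 = 25.8 L.
Polytropic n=1.26: T₂ = T₁(V₁/V₂)^(n−1) = 453×(0.549)^0.26 = 388 K; P₂ = P₁(V₁/V₂)^n = 172 kPa.
W = (P₁V₁−P₂V₂)/(n−1) = (366×25.8−172×47.0)/0.26 = 5240 J.

5240 J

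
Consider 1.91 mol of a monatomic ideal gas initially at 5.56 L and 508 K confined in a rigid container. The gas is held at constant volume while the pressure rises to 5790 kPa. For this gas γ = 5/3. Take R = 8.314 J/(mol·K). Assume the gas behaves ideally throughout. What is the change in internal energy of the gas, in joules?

36200 J

P₁ = nRT₁/V₁ = 1.91×8.314×508/5.56 = 1450 kPa.
Isochoric: V stays 5.56 L; P/T = const ⇒ T₂ = 2030 K, P₂ = 5790 kPa.
For an ideal gas ΔU = nCvΔT with Cv = (3/2)R = 12.5 J/(mol·K).
ΔU = 1.91×12.5×(2030−508) = 36200 J.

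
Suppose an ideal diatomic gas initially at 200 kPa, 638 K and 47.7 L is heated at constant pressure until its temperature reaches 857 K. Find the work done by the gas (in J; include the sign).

3270 J

n = P₁V₁/(RT₁) = 200×47.7/(8.314×638) = 1.80 mol.
Isobaric: P stays 200 kPa; V/T = const ⇒ T₂ = 857 K, V₂ = 64.1 L.
W = PΔV = 200×(64.1−47.7) kPa·L = 3270 J.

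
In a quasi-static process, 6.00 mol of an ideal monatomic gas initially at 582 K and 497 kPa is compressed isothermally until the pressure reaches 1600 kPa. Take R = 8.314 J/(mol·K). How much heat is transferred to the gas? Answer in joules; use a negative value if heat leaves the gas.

-33900 J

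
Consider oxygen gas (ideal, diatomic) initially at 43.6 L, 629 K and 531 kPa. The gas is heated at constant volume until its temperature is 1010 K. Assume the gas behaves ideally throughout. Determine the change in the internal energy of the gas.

n = P₁V₁/(RT₁) = 531×43.6/(8.314×629) = 4.43 mol.
Isochoric: V stays 43.6 L; P/T = const ⇒ T₂ = 1010 K, P₂ = 853 kPa.
For an ideal gas ΔU = nCvΔT with Cv = (5/2)R = 20.8 J/(mol·K).
ΔU = 4.43×20.8×(1010−629) = 35100 J.

35100 J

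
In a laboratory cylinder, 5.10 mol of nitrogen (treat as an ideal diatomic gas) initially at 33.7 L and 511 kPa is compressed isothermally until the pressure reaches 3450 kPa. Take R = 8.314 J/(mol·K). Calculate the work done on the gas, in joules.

32900 J

T₁ = P₁V₁/(nR) = 511×33.7/(5.10×8.314) = 406 K.
Isothermal: T stays 406 K; PV = const ⇒ V₂ = 4.99 L, P₂ = 3450 kPa.
W = nRT ln(V₂/V₁) = 5.10×8.314×406×ln(0.148) = -32900 J.
Work done on the gas = −W_by = 32900 J.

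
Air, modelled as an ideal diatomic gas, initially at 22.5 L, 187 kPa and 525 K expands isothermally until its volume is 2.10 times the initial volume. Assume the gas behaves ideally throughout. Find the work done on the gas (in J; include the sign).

-3120 J

n = P₁V₁/(RT₁) = 187×22.5/(8.314×525) = 0.964 mol.
Isothermal: T stays 525 K; PV = const ⇒ V₂ = 47.2 L, P₂ = 89.0 kPa.
W = nRT ln(V₂/V₁) = 0.964×8.314×525×ln(2.10) = 3120 J.
Work done on the gas = −W_by = -3120 J.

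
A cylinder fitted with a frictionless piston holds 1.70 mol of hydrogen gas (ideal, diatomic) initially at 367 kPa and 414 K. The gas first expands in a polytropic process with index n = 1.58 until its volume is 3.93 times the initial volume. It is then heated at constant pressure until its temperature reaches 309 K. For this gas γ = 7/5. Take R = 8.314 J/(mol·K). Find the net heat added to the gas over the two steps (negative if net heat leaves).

3540 J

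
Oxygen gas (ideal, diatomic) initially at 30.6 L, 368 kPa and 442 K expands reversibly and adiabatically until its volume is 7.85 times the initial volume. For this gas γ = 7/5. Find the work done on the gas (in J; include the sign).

-15800 J

n = P₁V₁/(RT₁) = 368×30.6/(8.314×442) = 3.06 mol.
Adiabatic: TV^(γ−1) = const ⇒ T₂ = 442×(0.127)^0.400 = 194 K; PV^γ = const ⇒ P₂ = 20.6 kPa.
ΔU = nCvΔT = 3.06×20.8×(194−442) = -15800 J.
Q = 0 for an adiabatic process, so W = −ΔU = 15800 J.
Work done on the gas = −W_by = -15800 J.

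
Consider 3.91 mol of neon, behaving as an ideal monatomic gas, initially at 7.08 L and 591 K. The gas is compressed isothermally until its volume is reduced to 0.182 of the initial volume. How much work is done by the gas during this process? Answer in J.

P₁ = nRT₁/V₁ = 3.91×8.314×591/7.08 = 2710 kPa.
Isothermal: T stays 591 K; PV = const ⇒ V₂ = 1.29 L, P₂ = 14900 kPa.
W = nRT ln(V₂/V₁) = 3.91×8.314×591×ln(0.182) = -32700 J.

-32700 J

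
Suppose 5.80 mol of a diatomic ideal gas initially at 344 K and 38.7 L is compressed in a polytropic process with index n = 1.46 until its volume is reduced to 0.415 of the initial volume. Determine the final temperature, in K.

516 K

P₁ = nRT₁/V₁ = 5.80×8.314×344/38.7 = 429 kPa.
Polytropic n=1.46: T₂ = T₁(V₁/V₂)^(n−1) = 344×(2.41)^0.46 = 516 K; P₂ = P₁(V₁/V₂)^n = 1550 kPa.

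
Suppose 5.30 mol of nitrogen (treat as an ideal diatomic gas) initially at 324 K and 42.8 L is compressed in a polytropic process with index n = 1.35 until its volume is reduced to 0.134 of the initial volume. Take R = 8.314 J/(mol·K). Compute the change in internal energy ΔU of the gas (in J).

36400 J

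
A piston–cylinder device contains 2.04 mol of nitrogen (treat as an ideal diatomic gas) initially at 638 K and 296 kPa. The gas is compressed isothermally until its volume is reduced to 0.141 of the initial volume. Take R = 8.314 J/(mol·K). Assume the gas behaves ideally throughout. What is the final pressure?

V₁ = nRT₁/P₁ = 2.04×8.314×638/296 = 36.6 L.
Isothermal: T stays 638 K; PV = const ⇒ V₂ = 5.15 L, P₂ = 2100 kPa.

2100 kPa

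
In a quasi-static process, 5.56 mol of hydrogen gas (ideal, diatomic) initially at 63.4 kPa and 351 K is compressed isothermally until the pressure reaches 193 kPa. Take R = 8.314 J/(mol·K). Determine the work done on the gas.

18100 J

V₁ = nRT₁/P₁ = 5.56×8.314×351/63.4 = 256 L.
Isothermal: T stays 351 K; PV = const ⇒ V₂ = 84.1 L, P₂ = 193 kPa.
W = nRT ln(V₂/V₁) = 5.56×8.314×351×ln(0.328) = -18100 J.
Work done on the gas = −W_by = 18100 J.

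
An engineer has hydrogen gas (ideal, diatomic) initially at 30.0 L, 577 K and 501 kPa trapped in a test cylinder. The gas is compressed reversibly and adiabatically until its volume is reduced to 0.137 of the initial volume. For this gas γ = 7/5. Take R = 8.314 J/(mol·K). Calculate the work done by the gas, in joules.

-45600 J

n = P₁V₁/(RT₁) = 501×30.0/(8.314×577) = 3.13 mol.
Adiabatic: TV^(γ−1) = const ⇒ T₂ = 577×(7.30)^0.400 = 1280 K; PV^γ = const ⇒ P₂ = 8100 kPa.
ΔU = nCvΔT = 3.13×20.8×(1280−577) = 45600 J.
Q = 0 for an adiabatic process, so W = −ΔU = -45600 J.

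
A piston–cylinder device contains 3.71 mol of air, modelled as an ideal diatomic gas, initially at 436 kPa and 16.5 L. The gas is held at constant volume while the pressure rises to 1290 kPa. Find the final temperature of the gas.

690 K

T₁ = P₁V₁/(nR) = 436×16.5/(3.71×8.314) = 233 K.
Isochoric: V stays 16.5 L; P/T = const ⇒ T₂ = 690 K, P₂ = 1290 kPa.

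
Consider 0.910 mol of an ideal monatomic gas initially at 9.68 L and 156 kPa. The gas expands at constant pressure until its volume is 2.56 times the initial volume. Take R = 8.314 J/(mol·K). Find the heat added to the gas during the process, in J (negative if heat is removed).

T₁ = P₁V₁/(nR) = 156×9.68/(0.910×8.314) = 200 K.
Isobaric: P stays 156 kPa; V/T = const ⇒ T₂ = 511 K, V₂ = 24.8 L.
W = PΔV = 156×(24.8−9.68) kPa·L = 2360 J.
ΔU = nCvΔT = 0.910×12.5×(511−200) = 3530 J.
Q = ΔU + W = nCpΔT = 5890 J.

5890 J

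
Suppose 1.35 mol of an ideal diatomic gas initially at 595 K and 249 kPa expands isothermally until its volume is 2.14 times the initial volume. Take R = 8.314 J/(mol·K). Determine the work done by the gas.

5080 J

V₁ = nRT₁/P₁ = 1.35×8.314×595/249 = 26.8 L.
Isothermal: T stays 595 K; PV = const ⇒ V₂ = 57.4 L, P₂ = 116 kPa.
W = nRT ln(V₂/V₁) = 1.35×8.314×595×ln(2.14) = 5080 J.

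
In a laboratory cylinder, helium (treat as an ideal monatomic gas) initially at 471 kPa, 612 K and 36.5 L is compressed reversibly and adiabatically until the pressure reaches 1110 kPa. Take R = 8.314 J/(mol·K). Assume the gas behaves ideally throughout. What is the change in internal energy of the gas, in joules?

n = P₁V₁/(RT₁) = 471×36.5/(8.314×612) = 3.38 mol.
Adiabatic: T₂/T₁ = (P₂/P₁)^((γ−1)/γ) ⇒ T₂ = 612×(2.36)^0.400 = 862 K; V₂ = 21.8 L.
For an ideal gas ΔU = nCvΔT with Cv = (3/2)R = 12.5 J/(mol·K).
ΔU = 3.38×12.5×(862−612) = 10500 J.

10500 J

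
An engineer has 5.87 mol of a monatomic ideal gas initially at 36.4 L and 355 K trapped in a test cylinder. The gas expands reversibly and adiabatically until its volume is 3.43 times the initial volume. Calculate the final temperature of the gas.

156 K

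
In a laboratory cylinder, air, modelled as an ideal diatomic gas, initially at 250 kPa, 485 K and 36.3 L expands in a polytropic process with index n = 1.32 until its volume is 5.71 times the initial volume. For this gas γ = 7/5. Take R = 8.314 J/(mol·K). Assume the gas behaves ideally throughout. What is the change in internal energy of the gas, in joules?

-9700 J

n = P₁V₁/(RT₁) = 250×36.3/(8.314×485) = 2.25 mol.
Polytropic n=1.32: T₂ = T₁(V₁/V₂)^(n−1) = 485×(0.175)^0.32 = 278 K; P₂ = P₁(V₁/V₂)^n = 25.1 kPa.
For an ideal gas ΔU = nCvΔT with Cv = (5/2)R = 20.8 J/(mol·K).
ΔU = 2.25×20.8×(278−485) = -9700 J.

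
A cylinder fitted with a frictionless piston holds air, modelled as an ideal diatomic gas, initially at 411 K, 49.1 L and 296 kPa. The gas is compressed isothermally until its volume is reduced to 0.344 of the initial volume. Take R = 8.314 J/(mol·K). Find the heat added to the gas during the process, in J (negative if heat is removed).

-15500 J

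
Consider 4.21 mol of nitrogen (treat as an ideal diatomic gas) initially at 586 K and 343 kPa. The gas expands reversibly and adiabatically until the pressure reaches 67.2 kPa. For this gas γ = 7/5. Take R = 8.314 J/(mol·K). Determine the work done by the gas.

19100 J

V₁ = nRT₁/P₁ = 4.21×8.314×586/343 = 59.8 L.
Adiabatic: T₂/T₁ = (P₂/P₁)^((γ−1)/γ) ⇒ T₂ = 586×(0.196)^0.286 = 368 K; V₂ = 192 L.
ΔU = nCvΔT = 4.21×20.8×(368−586) = -19100 J.
Q = 0 for an adiabatic process, so W = −ΔU = 19100 J.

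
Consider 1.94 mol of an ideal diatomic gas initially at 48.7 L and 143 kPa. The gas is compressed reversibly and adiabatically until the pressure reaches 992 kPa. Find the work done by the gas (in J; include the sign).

-12900 J

T₁ = P₁V₁/(nR) = 143×48.7/(1.94×8.314) = 432 K.
Adiabatic: T₂/T₁ = (P₂/P₁)^((γ−1)/γ) ⇒ T₂ = 432×(6.94)^0.286 = 751 K; V₂ = 12.2 L.
ΔU = nCvΔT = 1.94×20.8×(751−432) = 12900 J.
Q = 0 for an adiabatic process, so W = −ΔU = -12900 J.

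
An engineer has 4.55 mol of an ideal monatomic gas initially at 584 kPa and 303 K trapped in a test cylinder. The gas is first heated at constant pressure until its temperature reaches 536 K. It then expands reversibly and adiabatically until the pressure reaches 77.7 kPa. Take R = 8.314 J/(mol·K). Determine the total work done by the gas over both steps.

V₁ = nRT₁/P₁ = 4.55×8.314×303/584 = 19.6 L.
Step 1 — Isobaric: P stays 584 kPa; V/T = const ⇒ T₂ = 536 K, V₂ = 34.7 L.
W = PΔV = 584×(34.7−19.6) kPa·L = 8810 J.
ΔU = nCvΔT = 4.55×12.5×(536−303) = 13200 J.
Q = ΔU + W = nCpΔT = 22000 J.
State after step 1: P = 584 kPa, V = 34.7 L, T = 536 K.
Step 2 — Adiabatic: T₂/T₁ = (P₂/P₁)^((γ−1)/γ) ⇒ T₂ = 536×(0.133)^0.400 = 239 K; V₂ = 116 L.
ΔU = nCvΔT = 4.55×12.5×(239−536) = -16800 J.
Q = 0 for an adiabatic process, so W = −ΔU = 16800 J.
Net over both steps: W = 25700 J, Q = 22000 J, ΔU = -3620 J.

25700 J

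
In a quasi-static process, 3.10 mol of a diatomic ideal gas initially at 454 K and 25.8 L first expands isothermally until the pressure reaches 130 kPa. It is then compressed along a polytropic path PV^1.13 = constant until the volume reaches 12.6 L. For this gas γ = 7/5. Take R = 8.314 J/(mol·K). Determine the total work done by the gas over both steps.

P₁ = nRT₁/V₁ = 3.10×8.314×454/25.8 = 454 kPa.
Step 1 — Isothermal: T stays 454 K; PV = const ⇒ V₂ = 90.0 L, P₂ = 130 kPa.
ΔU = 0 (ideal gas, T constant).
W = nRT ln(V₂/V₁) = 3.10×8.314×454×ln(3.49) = 14600 J.
Q = ΔU + W = 14600 J.
State after step 1: P = 130 kPa, V = 90.0 L, T = 454 K.
Step 2 — Polytropic n=1.13: T₂ = T₁(V₁/V₂)^(n−1) = 454×(7.14)^0.13 = 586 K; P₂ = P₁(V₁/V₂)^n = 1200 kPa.
W = (P₁V₁−P₂V₂)/(n−1) = (130×90.0−1200×12.6)/0.13 = -26200 J.
ΔU = nCvΔT = 3.10×20.8×(586−454) = 8520 J.
Q = ΔU + W = -17700 J.
Net over both steps: W = -11600 J, Q = -3070 J, ΔU = 8520 J.

-11600 J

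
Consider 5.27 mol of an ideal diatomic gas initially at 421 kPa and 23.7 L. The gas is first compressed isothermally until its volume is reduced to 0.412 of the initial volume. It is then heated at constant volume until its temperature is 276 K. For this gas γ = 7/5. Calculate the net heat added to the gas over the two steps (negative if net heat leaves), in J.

-3560 J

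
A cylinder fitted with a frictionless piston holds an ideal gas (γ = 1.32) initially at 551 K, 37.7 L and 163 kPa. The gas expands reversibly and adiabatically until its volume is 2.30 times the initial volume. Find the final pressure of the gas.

54.3 kPa

Adiabatic: TV^(γ−1) = const ⇒ T₂ = 551×(0.435)^0.320 = 422 K; PV^γ = const ⇒ P₂ = 54.3 kPa.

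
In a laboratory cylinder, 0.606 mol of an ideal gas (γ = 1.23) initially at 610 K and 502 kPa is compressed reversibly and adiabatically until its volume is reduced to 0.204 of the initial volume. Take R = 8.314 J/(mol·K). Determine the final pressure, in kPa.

V₁ = nRT₁/P₁ = 0.606×8.314×610/502 = 6.12 L.
Adiabatic: TV^(γ−1) = const ⇒ T₂ = 610×(4.90)^0.230 = 879 K; PV^γ = const ⇒ P₂ = 3550 kPa.

3550 kPa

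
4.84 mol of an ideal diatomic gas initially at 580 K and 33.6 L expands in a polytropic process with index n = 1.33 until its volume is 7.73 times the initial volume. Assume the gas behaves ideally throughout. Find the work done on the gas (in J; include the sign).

-34700 J

P₁ = nRT₁/V₁ = 4.84×8.314×580/33.6 = 695 kPa.
Polytropic n=1.33: T₂ = T₁(V₁/V₂)^(n−1) = 580×(0.129)^0.33 = 295 K; P₂ = P₁(V₁/V₂)^n = 45.8 kPa.
W = (P₁V₁−P₂V₂)/(n−1) = (695×33.6−45.8×260)/0.33 = 34700 J.
Work done on the gas = −W_by = -34700 J.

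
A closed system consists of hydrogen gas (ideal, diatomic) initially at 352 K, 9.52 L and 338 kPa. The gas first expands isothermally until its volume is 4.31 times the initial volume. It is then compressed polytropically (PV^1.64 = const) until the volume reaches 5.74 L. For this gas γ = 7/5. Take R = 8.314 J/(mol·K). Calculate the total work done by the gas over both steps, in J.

n = P₁V₁/(RT₁) = 338×9.52/(8.314×352) = 1.10 mol.
Step 1 — Isothermal: T stays 352 K; PV = const ⇒ V₂ = 41.0 L, P₂ = 78.4 kPa.
ΔU = 0 (ideal gas, T constant).
W = nRT ln(V₂/V₁) = 1.10×8.314×352×ln(4.31) = 4700 J.
Q = ΔU + W = 4700 J.
State after step 1: P = 78.4 kPa, V = 41.0 L, T = 352 K.
Step 2 — Polytropic n=1.64: T₂ = T₁(V₁/V₂)^(n−1) = 352×(7.15)^0.64 = 1240 K; P₂ = P₁(V₁/V₂)^n = 1970 kPa.
W = (P₁V₁−P₂V₂)/(n−1) = (78.4×41.0−1970×5.74)/0.64 = -12700 J.
ΔU = nCvΔT = 1.10×20.8×(1240−352) = 20300 J.
Q = ΔU + W = 7610 J.
Net over both steps: W = -7970 J, Q = 12300 J, ΔU = 20300 J.

-7970 J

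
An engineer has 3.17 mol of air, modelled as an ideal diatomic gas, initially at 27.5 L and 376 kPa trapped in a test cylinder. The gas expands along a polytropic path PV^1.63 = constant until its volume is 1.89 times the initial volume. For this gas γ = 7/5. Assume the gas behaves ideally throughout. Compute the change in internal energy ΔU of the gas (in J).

-8540 J

T₁ = P₁V₁/(nR) = 376×27.5/(3.17×8.314) = 392 K.
Polytropic n=1.63: T₂ = T₁(V₁/V₂)^(n−1) = 392×(0.529)^0.63 = 263 K; P₂ = P₁(V₁/V₂)^n = 133 kPa.
For an ideal gas ΔU = nCvΔT with Cv = (5/2)R = 20.8 J/(mol·K).
ΔU = 3.17×20.8×(263−392) = -8540 J.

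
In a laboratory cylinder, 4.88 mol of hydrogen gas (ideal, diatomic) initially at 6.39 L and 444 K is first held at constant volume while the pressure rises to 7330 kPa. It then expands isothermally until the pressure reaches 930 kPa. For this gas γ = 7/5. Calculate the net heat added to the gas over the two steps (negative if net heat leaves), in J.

P₁ = nRT₁/V₁ = 4.88×8.314×444/6.39 = 2820 kPa.
Step 1 — Isochoric: V stays 6.39 L; P/T = const ⇒ T₂ = 1150 K, P₂ = 7330 kPa.
W = 0 (no volume change).
ΔU = nCvΔT = 4.88×20.8×(1150−444) = 72100 J.
Q = ΔU = 72100 J.
State after step 1: P = 7330 kPa, V = 6.39 L, T = 1150 K.
Step 2 — Isothermal: T stays 1150 K; PV = const ⇒ V₂ = 50.4 L, P₂ = 930 kPa.
ΔU = 0 (ideal gas, T constant).
W = nRT ln(V₂/V₁) = 4.88×8.314×1150×ln(7.88) = 96700 J.
Q = ΔU + W = 96700 J.
Net over both steps: W = 96700 J, Q = 169000 J, ΔU = 72100 J.

169000 J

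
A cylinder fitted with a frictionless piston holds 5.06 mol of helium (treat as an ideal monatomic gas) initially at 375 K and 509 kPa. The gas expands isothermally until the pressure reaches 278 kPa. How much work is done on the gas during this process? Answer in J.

-9540 J

V₁ = nRT₁/P₁ = 5.06×8.314×375/509 = 31.0 L.
Isothermal: T stays 375 K; PV = const ⇒ V₂ = 56.7 L, P₂ = 278 kPa.
W = nRT ln(V₂/V₁) = 5.06×8.314×375×ln(1.83) = 9540 J.
Work done on the gas = −W_by = -9540 J.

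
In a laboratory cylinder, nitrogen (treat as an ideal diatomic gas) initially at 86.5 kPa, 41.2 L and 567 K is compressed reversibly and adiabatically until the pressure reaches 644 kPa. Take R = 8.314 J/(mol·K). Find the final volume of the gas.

Adiabatic: T₂/T₁ = (P₂/P₁)^((γ−1)/γ) ⇒ T₂ = 567×(7.45)^0.286 = 1010 K; V₂ = 9.82 L.

9.82 L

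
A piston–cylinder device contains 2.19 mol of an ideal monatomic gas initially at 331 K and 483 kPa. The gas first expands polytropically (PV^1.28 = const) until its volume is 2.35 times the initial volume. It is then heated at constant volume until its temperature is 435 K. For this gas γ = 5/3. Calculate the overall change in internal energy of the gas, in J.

V₁ = nRT₁/P₁ = 2.19×8.314×331/483 = 12.5 L.
Step 1 — Polytropic n=1.28: T₂ = T₁(V₁/V₂)^(n−1) = 331×(0.426)^0.28 = 261 K; P₂ = P₁(V₁/V₂)^n = 162 kPa.
W = (P₁V₁−P₂V₂)/(n−1) = (483×12.5−162×29.3)/0.28 = 4580 J.
ΔU = nCvΔT = 2.19×12.5×(261−331) = -1920 J.
Q = ΔU + W = 2660 J.
State after step 1: P = 162 kPa, V = 29.3 L, T = 261 K.
Step 2 — Isochoric: V stays 29.3 L; P/T = const ⇒ T₂ = 435 K, P₂ = 270 kPa.
W = 0 (no volume change).
ΔU = nCvΔT = 2.19×12.5×(435−261) = 4760 J.
Q = ΔU = 4760 J.
Net over both steps: W = 4580 J, Q = 7420 J, ΔU = 2840 J.

2840 J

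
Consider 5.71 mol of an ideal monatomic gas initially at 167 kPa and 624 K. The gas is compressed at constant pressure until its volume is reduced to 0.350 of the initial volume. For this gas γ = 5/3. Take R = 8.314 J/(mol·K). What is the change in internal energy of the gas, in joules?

-28900 J

V₁ = nRT₁/P₁ = 5.71×8.314×624/167 = 177 L.
Isobaric: P stays 167 kPa; V/T = const ⇒ T₂ = 218 K, V₂ = 62.1 L.
For an ideal gas ΔU = nCvΔT with Cv = (3/2)R = 12.5 J/(mol·K).
ΔU = 5.71×12.5×(218−624) = -28900 J.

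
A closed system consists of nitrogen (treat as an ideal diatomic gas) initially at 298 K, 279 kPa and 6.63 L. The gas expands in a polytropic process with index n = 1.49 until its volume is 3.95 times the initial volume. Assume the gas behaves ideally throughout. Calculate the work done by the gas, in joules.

1850 J

n = P₁V₁/(RT₁) = 279×6.63/(8.314×298) = 0.747 mol.
Polytropic n=1.49: T₂ = T₁(V₁/V₂)^(n−1) = 298×(0.253)^0.49 = 152 K; P₂ = P₁(V₁/V₂)^n = 36.0 kPa.
W = (P₁V₁−P₂V₂)/(n−1) = (279×6.63−36.0×26.2)/0.49 = 1850 J.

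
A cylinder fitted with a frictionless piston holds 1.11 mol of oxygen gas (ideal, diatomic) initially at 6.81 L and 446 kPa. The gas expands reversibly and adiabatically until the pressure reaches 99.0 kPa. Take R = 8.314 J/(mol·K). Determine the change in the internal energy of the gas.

T₁ = P₁V₁/(nR) = 446×6.81/(1.11×8.314) = 329 K.
Adiabatic: T₂/T₁ = (P₂/P₁)^((γ−1)/γ) ⇒ T₂ = 329×(0.222)^0.286 = 214 K; V₂ = 20.0 L.
For an ideal gas ΔU = nCvΔT with Cv = (5/2)R = 20.8 J/(mol·K).
ΔU = 1.11×20.8×(214−329) = -2650 J.

-2650 J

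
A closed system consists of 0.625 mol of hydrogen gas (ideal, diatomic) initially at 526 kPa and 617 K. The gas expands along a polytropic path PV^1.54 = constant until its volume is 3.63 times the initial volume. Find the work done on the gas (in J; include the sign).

V₁ = nRT₁/P₁ = 0.625×8.314×617/526 = 6.10 L.
Polytropic n=1.54: T₂ = T₁(V₁/V₂)^(n−1) = 617×(0.275)^0.54 = 308 K; P₂ = P₁(V₁/V₂)^n = 72.2 kPa.
W = (P₁V₁−P₂V₂)/(n−1) = (526×6.10−72.2×22.1)/0.54 = 2980 J.
Work done on the gas = −W_by = -2980 J.

-2980 J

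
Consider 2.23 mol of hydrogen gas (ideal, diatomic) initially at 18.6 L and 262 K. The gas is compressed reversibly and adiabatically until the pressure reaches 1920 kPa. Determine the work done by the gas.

P₁ = nRT₁/V₁ = 2.23×8.314×262/18.6 = 261 kPa.
Adiabatic: T₂/T₁ = (P₂/P₁)^((γ−1)/γ) ⇒ T₂ = 262×(7.35)^0.286 = 463 K; V₂ = 4.47 L.
ΔU = nCvΔT = 2.23×20.8×(463−262) = 9330 J.
Q = 0 for an adiabatic process, so W = −ΔU = -9330 J.

-9330 J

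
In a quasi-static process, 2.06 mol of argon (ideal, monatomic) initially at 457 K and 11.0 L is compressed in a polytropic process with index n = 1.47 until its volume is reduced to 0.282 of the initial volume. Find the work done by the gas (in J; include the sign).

P₁ = nRT₁/V₁ = 2.06×8.314×457/11.0 = 712 kPa.
Polytropic n=1.47: T₂ = T₁(V₁/V₂)^(n−1) = 457×(3.55)^0.47 = 829 K; P₂ = P₁(V₁/V₂)^n = 4570 kPa.
W = (P₁V₁−P₂V₂)/(n−1) = (712×11.0−4570×3.10)/0.47 = -13500 J.

-13500 J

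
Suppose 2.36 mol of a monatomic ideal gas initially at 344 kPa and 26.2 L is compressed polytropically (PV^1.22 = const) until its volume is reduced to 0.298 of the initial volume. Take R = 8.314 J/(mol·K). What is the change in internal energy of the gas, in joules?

4130 J

T₁ = P₁V₁/(nR) = 344×26.2/(2.36×8.314) = 459 K.
Polytropic n=1.22: T₂ = T₁(V₁/V₂)^(n−1) = 459×(3.36)^0.22 = 600 K; P₂ = P₁(V₁/V₂)^n = 1510 kPa.
For an ideal gas ΔU = nCvΔT with Cv = (3/2)R = 12.5 J/(mol·K).
ΔU = 2.36×12.5×(600−459) = 4130 J.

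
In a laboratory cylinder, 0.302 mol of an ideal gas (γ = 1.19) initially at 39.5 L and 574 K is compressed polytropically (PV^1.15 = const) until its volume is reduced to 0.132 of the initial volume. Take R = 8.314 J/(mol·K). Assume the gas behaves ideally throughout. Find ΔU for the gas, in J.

P₁ = nRT₁/V₁ = 0.302×8.314×574/39.5 = 36.5 kPa.
Polytropic n=1.15: T₂ = T₁(V₁/V₂)^(n−1) = 574×(7.58)^0.15 = 778 K; P₂ = P₁(V₁/V₂)^n = 375 kPa.
For an ideal gas ΔU = nCvΔT with Cv = R/(γ−1) = 43.8 J/(mol·K).
ΔU = 0.302×43.8×(778−574) = 2690 J.

2690 J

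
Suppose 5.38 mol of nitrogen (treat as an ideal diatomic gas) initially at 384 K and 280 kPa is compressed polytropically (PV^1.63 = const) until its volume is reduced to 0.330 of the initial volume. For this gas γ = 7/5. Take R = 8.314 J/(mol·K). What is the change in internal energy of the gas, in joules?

V₁ = nRT₁/P₁ = 5.38×8.314×384/280 = 61.3 L.
Polytropic n=1.63: T₂ = T₁(V₁/V₂)^(n−1) = 384×(3.03)^0.63 = 772 K; P₂ = P₁(V₁/V₂)^n = 1710 kPa.
For an ideal gas ΔU = nCvΔT with Cv = (5/2)R = 20.8 J/(mol·K).
ΔU = 5.38×20.8×(772−384) = 43400 J.

43400 J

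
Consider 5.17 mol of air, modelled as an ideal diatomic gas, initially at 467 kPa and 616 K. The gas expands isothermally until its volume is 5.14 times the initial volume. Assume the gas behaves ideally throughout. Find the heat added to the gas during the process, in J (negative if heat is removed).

V₁ = nRT₁/P₁ = 5.17×8.314×616/467 = 56.7 L.
Isothermal: T stays 616 K; PV = const ⇒ V₂ = 291 L, P₂ = 90.9 kPa.
ΔU = 0 (ideal gas, T constant).
W = nRT ln(V₂/V₁) = 5.17×8.314×616×ln(5.14) = 43300 J.
Q = ΔU + W = 43300 J.

43300 J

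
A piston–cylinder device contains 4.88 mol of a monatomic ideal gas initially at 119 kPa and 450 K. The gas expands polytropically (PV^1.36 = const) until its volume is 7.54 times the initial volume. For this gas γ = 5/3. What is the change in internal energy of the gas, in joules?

-14200 J

V₁ = nRT₁/P₁ = 4.88×8.314×450/119 = 153 L.
Polytropic n=1.36: T₂ = T₁(V₁/V₂)^(n−1) = 450×(0.133)^0.36 = 217 K; P₂ = P₁(V₁/V₂)^n = 7.63 kPa.
For an ideal gas ΔU = nCvΔT with Cv = (3/2)R = 12.5 J/(mol·K).
ΔU = 4.88×12.5×(217−450) = -14200 J.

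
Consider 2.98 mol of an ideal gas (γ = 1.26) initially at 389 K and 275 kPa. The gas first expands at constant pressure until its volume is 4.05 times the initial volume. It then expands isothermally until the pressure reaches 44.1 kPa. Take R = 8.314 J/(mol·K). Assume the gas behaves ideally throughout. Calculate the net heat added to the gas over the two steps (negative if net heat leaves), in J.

214000 J

V₁ = nRT₁/P₁ = 2.98×8.314×389/275 = 35.0 L.
Step 1 — Isobaric: P stays 275 kPa; V/T = const ⇒ T₂ = 1580 K, V₂ = 142 L.
W = PΔV = 275×(142−35.0) kPa·L = 29400 J.
ΔU = nCvΔT = 2.98×32.0×(1580−389) = 113000 J.
Q = ΔU + W = nCpΔT = 142000 J.
State after step 1: P = 275 kPa, V = 142 L, T = 1580 K.
Step 2 — Isothermal: T stays 1580 K; PV = const ⇒ V₂ = 885 L, P₂ = 44.1 kPa.
ΔU = 0 (ideal gas, T constant).
W = nRT ln(V₂/V₁) = 2.98×8.314×1580×ln(6.24) = 71400 J.
Q = ΔU + W = 71400 J.
Net over both steps: W = 101000 J, Q = 214000 J, ΔU = 113000 J.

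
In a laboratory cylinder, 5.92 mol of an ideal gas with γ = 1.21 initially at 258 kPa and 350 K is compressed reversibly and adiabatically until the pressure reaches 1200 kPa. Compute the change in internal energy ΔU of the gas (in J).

25100 J

V₁ = nRT₁/P₁ = 5.92×8.314×350/258 = 66.8 L.
Adiabatic: T₂/T₁ = (P₂/P₁)^((γ−1)/γ) ⇒ T₂ = 350×(4.65)^0.174 = 457 K; V₂ = 18.7 L.
For an ideal gas ΔU = nCvΔT with Cv = R/(γ−1) = 39.6 J/(mol·K).
ΔU = 5.92×39.6×(457−350) = 25100 J.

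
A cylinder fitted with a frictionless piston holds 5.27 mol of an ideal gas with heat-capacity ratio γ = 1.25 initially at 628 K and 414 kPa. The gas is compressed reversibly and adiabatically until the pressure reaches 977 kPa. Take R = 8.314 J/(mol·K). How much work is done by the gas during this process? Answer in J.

V₁ = nRT₁/P₁ = 5.27×8.314×628/414 = 66.5 L.
Adiabatic: T₂/T₁ = (P₂/P₁)^((γ−1)/γ) ⇒ T₂ = 628×(2.36)^0.200 = 746 K; V₂ = 33.4 L.
ΔU = nCvΔT = 5.27×33.3×(746−628) = 20600 J.
Q = 0 for an adiabatic process, so W = −ΔU = -20600 J.

-20600 J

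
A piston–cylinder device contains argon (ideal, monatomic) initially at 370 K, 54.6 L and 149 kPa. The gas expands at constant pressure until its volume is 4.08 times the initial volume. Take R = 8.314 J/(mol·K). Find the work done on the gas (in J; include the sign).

-25100 J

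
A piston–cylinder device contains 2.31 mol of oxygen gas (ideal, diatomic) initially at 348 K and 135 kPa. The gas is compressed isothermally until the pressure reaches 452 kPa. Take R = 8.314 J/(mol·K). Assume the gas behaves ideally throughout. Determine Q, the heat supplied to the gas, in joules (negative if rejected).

-8080 J

V₁ = nRT₁/P₁ = 2.31×8.314×348/135 = 49.5 L.
Isothermal: T stays 348 K; PV = const ⇒ V₂ = 14.8 L, P₂ = 452 kPa.
ΔU = 0 (ideal gas, T constant).
W = nRT ln(V₂/V₁) = 2.31×8.314×348×ln(0.299) = -8080 J.
Q = ΔU + W = -8080 J.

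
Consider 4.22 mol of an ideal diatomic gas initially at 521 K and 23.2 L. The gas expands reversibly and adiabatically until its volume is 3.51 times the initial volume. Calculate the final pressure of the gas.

136 kPa

P₁ = nRT₁/V₁ = 4.22×8.314×521/23.2 = 788 kPa.
Adiabatic: TV^(γ−1) = const ⇒ T₂ = 521×(0.285)^0.400 = 315 K; PV^γ = const ⇒ P₂ = 136 kPa.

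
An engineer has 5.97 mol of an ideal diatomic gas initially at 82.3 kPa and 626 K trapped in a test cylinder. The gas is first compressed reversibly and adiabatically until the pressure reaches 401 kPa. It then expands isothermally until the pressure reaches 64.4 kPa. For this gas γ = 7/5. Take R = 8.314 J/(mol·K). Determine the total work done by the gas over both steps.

44900 J

V₁ = nRT₁/P₁ = 5.97×8.314×626/82.3 = 378 L.
Step 1 — Adiabatic: T₂/T₁ = (P₂/P₁)^((γ−1)/γ) ⇒ T₂ = 626×(4.87)^0.286 = 984 K; V₂ = 122 L.
ΔU = nCvΔT = 5.97×20.8×(984−626) = 44400 J.
Q = 0 for an adiabatic process, so W = −ΔU = -44400 J.
State after step 1: P = 401 kPa, V = 122 L, T = 984 K.
Step 2 — Isothermal: T stays 984 K; PV = const ⇒ V₂ = 759 L, P₂ = 64.4 kPa.
ΔU = 0 (ideal gas, T constant).
W = nRT ln(V₂/V₁) = 5.97×8.314×984×ln(6.23) = 89300 J.
Q = ΔU + W = 89300 J.
Net over both steps: W = 44900 J, Q = 89300 J, ΔU = 44400 J.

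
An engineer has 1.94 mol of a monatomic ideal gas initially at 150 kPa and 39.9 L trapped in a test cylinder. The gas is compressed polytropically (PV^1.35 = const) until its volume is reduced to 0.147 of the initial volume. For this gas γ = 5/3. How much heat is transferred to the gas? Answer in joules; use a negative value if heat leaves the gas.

-7770 J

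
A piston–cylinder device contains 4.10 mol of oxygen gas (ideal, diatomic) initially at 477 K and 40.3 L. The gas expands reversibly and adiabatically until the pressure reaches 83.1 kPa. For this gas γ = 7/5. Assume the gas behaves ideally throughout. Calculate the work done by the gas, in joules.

14800 J

P₁ = nRT₁/V₁ = 4.10×8.314×477/40.3 = 403 kPa.
Adiabatic: T₂/T₁ = (P₂/P₁)^((γ−1)/γ) ⇒ T₂ = 477×(0.206)^0.286 = 304 K; V₂ = 125 L.
ΔU = nCvΔT = 4.10×20.8×(304−477) = -14800 J.
Q = 0 for an adiabatic process, so W = −ΔU = 14800 J.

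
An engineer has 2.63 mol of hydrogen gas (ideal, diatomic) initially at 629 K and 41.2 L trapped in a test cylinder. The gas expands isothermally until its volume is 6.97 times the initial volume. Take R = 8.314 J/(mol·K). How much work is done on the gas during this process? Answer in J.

-26700 J

P₁ = nRT₁/V₁ = 2.63×8.314×629/41.2 = 334 kPa.
Isothermal: T stays 629 K; PV = const ⇒ V₂ = 287 L, P₂ = 47.9 kPa.
W = nRT ln(V₂/V₁) = 2.63×8.314×629×ln(6.97) = 26700 J.
Work done on the gas = −W_by = -26700 J.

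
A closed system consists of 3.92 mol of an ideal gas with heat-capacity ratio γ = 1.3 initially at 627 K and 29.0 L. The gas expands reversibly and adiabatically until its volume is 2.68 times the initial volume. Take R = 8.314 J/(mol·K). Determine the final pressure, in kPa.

P₁ = nRT₁/V₁ = 3.92×8.314×627/29.0 = 705 kPa.
Adiabatic: TV^(γ−1) = const ⇒ T₂ = 627×(0.373)^0.300 = 466 K; PV^γ = const ⇒ P₂ = 196 kPa.

196 kPa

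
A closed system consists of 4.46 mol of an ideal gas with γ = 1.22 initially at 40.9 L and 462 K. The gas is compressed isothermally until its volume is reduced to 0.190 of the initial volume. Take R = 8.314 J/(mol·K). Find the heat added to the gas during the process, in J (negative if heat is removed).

P₁ = nRT₁/V₁ = 4.46×8.314×462/40.9 = 419 kPa.
Isothermal: T stays 462 K; PV = const ⇒ V₂ = 7.77 L, P₂ = 2200 kPa.
ΔU = 0 (ideal gas, T constant).
W = nRT ln(V₂/V₁) = 4.46×8.314×462×ln(0.190) = -28500 J.
Q = ΔU + W = -28500 J.

-28500 J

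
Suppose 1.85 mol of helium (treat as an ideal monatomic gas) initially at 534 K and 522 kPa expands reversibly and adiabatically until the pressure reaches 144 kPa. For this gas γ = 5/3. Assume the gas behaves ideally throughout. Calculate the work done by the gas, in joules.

4960 J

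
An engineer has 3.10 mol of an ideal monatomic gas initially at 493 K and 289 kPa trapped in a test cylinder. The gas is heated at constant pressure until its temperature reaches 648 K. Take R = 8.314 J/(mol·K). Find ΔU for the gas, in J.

5990 J

V₁ = nRT₁/P₁ = 3.10×8.314×493/289 = 44.0 L.
Isobaric: P stays 289 kPa; V/T = const ⇒ T₂ = 648 K, V₂ = 57.8 L.
For an ideal gas ΔU = nCvΔT with Cv = (3/2)R = 12.5 J/(mol·K).
ΔU = 3.10×12.5×(648−493) = 5990 J.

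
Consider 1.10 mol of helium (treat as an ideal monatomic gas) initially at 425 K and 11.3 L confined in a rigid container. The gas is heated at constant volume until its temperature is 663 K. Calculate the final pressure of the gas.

537 kPa

P₁ = nRT₁/V₁ = 1.10×8.314×425/11.3 = 344 kPa.
Isochoric: V stays 11.3 L; P/T = const ⇒ T₂ = 663 K, P₂ = 537 kPa.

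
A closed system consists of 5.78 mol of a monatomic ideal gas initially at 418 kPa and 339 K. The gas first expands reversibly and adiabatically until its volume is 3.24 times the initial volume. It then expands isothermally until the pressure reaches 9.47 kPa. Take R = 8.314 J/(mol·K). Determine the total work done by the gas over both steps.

26900 J

V₁ = nRT₁/P₁ = 5.78×8.314×339/418 = 39.0 L.
Step 1 — Adiabatic: TV^(γ−1) = const ⇒ T₂ = 339×(0.309)^0.667 = 155 K; PV^γ = const ⇒ P₂ = 58.9 kPa.
ΔU = nCvΔT = 5.78×12.5×(155−339) = -13300 J.
Q = 0 for an adiabatic process, so W = −ΔU = 13300 J.
State after step 1: P = 58.9 kPa, V = 126 L, T = 155 K.
Step 2 — Isothermal: T stays 155 K; PV = const ⇒ V₂ = 786 L, P₂ = 9.47 kPa.
ΔU = 0 (ideal gas, T constant).
W = nRT ln(V₂/V₁) = 5.78×8.314×155×ln(6.22) = 13600 J.
Q = ΔU + W = 13600 J.
Net over both steps: W = 26900 J, Q = 13600 J, ΔU = -13300 J.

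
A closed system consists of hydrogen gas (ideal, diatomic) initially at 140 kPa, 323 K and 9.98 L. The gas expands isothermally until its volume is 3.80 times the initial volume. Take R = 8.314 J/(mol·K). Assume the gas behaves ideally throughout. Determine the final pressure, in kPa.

36.8 kPa

Isothermal: T stays 323 K; PV = const ⇒ V₂ = 37.9 L, P₂ = 36.8 kPa.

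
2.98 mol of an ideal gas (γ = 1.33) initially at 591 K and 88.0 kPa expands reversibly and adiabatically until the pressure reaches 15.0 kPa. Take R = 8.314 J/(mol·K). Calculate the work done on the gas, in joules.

V₁ = nRT₁/P₁ = 2.98×8.314×591/88.0 = 166 L.
Adiabatic: T₂/T₁ = (P₂/P₁)^((γ−1)/γ) ⇒ T₂ = 591×(0.170)^0.248 = 381 K; V₂ = 629 L.
ΔU = nCvΔT = 2.98×25.2×(381−591) = -15800 J.
Q = 0 for an adiabatic process, so W = −ΔU = 15800 J.
Work done on the gas = −W_by = -15800 J.

-15800 J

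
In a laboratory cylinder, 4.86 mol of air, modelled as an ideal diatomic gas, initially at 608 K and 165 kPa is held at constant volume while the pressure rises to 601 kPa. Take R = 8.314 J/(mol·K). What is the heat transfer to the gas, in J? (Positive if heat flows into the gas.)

162000 J

V₁ = nRT₁/P₁ = 4.86×8.314×608/165 = 149 L.
Isochoric: V stays 149 L; P/T = const ⇒ T₂ = 2210 K, P₂ = 601 kPa.
W = 0 (no volume change).
ΔU = nCvΔT = 4.86×20.8×(2210−608) = 162000 J.
Q = ΔU = 162000 J.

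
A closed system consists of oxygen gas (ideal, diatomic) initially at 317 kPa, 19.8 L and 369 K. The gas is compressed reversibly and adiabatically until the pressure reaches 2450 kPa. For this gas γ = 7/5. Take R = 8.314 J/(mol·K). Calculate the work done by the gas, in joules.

n = P₁V₁/(RT₁) = 317×19.8/(8.314×369) = 2.05 mol.
Adiabatic: T₂/T₁ = (P₂/P₁)^((γ−1)/γ) ⇒ T₂ = 369×(7.73)^0.286 = 662 K; V₂ = 4.60 L.
ΔU = nCvΔT = 2.05×20.8×(662−369) = 12500 J.
Q = 0 for an adiabatic process, so W = −ΔU = -12500 J.

-12500 J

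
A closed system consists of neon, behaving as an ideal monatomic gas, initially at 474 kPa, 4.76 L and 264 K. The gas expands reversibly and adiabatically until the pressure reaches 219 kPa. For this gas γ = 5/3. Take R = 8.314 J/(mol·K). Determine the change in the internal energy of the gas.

n = P₁V₁/(RT₁) = 474×4.76/(8.314×264) = 1.03 mol.
Adiabatic: T₂/T₁ = (P₂/P₁)^((γ−1)/γ) ⇒ T₂ = 264×(0.462)^0.400 = 194 K; V₂ = 7.56 L.
For an ideal gas ΔU = nCvΔT with Cv = (3/2)R = 12.5 J/(mol·K).
ΔU = 1.03×12.5×(194−264) = -899 J.

-899 J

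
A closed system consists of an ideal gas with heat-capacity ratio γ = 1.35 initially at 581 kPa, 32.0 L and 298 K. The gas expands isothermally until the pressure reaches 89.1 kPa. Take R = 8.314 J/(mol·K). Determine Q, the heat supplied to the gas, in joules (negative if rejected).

n = P₁V₁/(RT₁) = 581×32.0/(8.314×298) = 7.50 mol.
Isothermal: T stays 298 K; PV = const ⇒ V₂ = 209 L, P₂ = 89.1 kPa.
ΔU = 0 (ideal gas, T constant).
W = nRT ln(V₂/V₁) = 7.50×8.314×298×ln(6.52) = 34900 J.
Q = ΔU + W = 34900 J.

34900 J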